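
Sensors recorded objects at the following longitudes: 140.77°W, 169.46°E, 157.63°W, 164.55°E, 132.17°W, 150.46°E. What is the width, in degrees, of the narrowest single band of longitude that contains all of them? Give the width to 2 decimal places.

77.37°

Sort the longitudes: -157.63°, -140.77°, -132.17°, +150.46°, +164.55°, +169.46°.
Eastward gaps between consecutive values (wrapping around): 16.86°, 8.60°, 282.63°, 14.09°, 4.91°, 32.91°.
Largest gap = 282.63° ⇒ minimal covering band is its complement: 360° − 282.63° = 77.37°.
Band runs from +150.46° eastward to -132.17°, crossing the antimeridian.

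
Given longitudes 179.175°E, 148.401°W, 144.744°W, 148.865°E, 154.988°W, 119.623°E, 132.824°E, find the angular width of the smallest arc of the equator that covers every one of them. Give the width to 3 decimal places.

Sort the longitudes: -154.988°, -148.401°, -144.744°, +119.623°, +132.824°, +148.865°, +179.175°.
Eastward gaps between consecutive values (wrapping around): 6.587°, 3.657°, 264.367°, 13.201°, 16.041°, 30.310°, 25.837°.
Largest gap = 264.367° ⇒ minimal covering band is its complement: 360° − 264.367° = 95.633°.
Band runs from +119.623° eastward to -144.744°, crossing the antimeridian.

95.633°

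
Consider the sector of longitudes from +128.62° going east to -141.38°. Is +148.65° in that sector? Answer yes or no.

Yes

Band width going east from +128.62° to -141.38°: ((-141.38 − 128.62) mod 360) = 90.00°.
Offset of +148.65° east of the west edge: ((148.65 − 128.62) mod 360) = 20.03°.
20.03° ≤ 90.00° ⇒ inside.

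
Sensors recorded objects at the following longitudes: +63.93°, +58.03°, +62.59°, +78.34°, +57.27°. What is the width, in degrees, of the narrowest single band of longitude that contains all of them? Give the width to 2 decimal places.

21.07°

Sort the longitudes: +57.27°, +58.03°, +62.59°, +63.93°, +78.34°.
Eastward gaps between consecutive values (wrapping around): 0.76°, 4.56°, 1.34°, 14.41°, 338.93°.
Largest gap = 338.93° ⇒ minimal covering band is its complement: 360° − 338.93° = 21.07°.
Band runs from +57.27° eastward to +78.34°.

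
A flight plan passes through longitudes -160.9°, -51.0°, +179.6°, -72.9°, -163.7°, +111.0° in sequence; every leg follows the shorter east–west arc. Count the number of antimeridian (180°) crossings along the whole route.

3

Leg 1: -160.9° → -51.0°, shortest Δλ = 109.9° (east) — does not cross 180°.
Leg 2: -51.0° → +179.6°, shortest Δλ = -129.4° (west) — crosses 180°.
Leg 3: +179.6° → -72.9°, shortest Δλ = 107.5° (east) — crosses 180°.
Leg 4: -72.9° → -163.7°, shortest Δλ = -90.8° (west) — does not cross 180°.
Leg 5: -163.7° → +111.0°, shortest Δλ = -85.3° (west) — crosses 180°.
Total crossings: 3.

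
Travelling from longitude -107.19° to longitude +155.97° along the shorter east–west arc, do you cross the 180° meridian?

Yes

Naïve |155.97 − -107.19| = 263.16° > 180°, so the shorter arc goes the other way round — across 180°.
Signed shortest Δλ = ((155.97 − -107.19 + 180) mod 360) − 180 = -96.84°.
Going west by 96.84° from -107.19° passes through 180° before reaching +155.97°.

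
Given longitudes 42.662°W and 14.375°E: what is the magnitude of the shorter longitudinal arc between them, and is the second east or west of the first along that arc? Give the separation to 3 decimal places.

Raw difference: 14.375 − -42.662 = 57.037°.
Normalise into (−180°, 180°]: 57.037° stays 57.037°.
Positive ⇒ the second point lies to the east; separation 57.037°.

57.037° east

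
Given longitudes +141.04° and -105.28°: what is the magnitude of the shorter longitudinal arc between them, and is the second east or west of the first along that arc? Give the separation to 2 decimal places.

Raw difference: -105.28 − 141.04 = -246.32°.
Normalise into (−180°, 180°]: -246.32° + 360° = 113.68°.
Positive ⇒ the second point lies to the east; separation 113.68°.

113.68° east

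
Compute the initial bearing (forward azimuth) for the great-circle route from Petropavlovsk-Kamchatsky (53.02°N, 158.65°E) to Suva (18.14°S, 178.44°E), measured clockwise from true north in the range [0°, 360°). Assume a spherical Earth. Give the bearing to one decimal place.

160.4°

Δλ = 178.44 − 158.65 = 19.79°.
θ = atan2( sin Δλ · cos φ₂ , cos φ₁ · sin φ₂ − sin φ₁ · cos φ₂ · cos Δλ )
  = atan2(0.32175, -0.90159) = 160.360° → normalised to [0°, 360°): 160.360°.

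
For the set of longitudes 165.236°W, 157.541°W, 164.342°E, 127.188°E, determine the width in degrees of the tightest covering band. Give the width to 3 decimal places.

75.271°

Sort the longitudes: -165.236°, -157.541°, +127.188°, +164.342°.
Eastward gaps between consecutive values (wrapping around): 7.695°, 284.729°, 37.154°, 30.422°.
Largest gap = 284.729° ⇒ minimal covering band is its complement: 360° − 284.729° = 75.271°.
Band runs from +127.188° eastward to -157.541°, crossing the antimeridian.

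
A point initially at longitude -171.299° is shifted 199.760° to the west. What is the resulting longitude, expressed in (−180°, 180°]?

Start at -171.299°; shift −199.760° → -371.059°.
-371.059° lies outside (−180°, 180°]; add 360° → -11.059°.

-11.059°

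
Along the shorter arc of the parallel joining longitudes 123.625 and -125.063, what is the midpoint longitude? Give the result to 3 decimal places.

+179.281°

Signed shortest Δλ from +123.625° to -125.063° is +111.312°.
Midpoint longitude = +123.625° + (+111.312°)/2 = +123.625° + 55.656° = +179.281°.
(The naïve average (+123.625 + -125.063)/2 = -0.719° is on the wrong side of the globe.)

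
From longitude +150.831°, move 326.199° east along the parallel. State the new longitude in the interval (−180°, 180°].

+117.030°

Start at +150.831°; shift +326.199° → +477.030°.
+477.030° lies outside (−180°, 180°]; subtract 360° → +117.030°.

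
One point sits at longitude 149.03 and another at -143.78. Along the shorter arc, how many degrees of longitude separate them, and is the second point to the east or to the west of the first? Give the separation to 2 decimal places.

67.19° east

Raw difference: -143.78 − 149.03 = -292.81°.
Normalise into (−180°, 180°]: -292.81° + 360° = 67.19°.
Positive ⇒ the second point lies to the east; separation 67.19°.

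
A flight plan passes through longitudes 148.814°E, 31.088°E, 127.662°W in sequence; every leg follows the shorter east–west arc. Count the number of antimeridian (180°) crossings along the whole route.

0

Leg 1: +148.814° → +31.088°, shortest Δλ = -117.726° (west) — does not cross 180°.
Leg 2: +31.088° → -127.662°, shortest Δλ = -158.75° (west) — does not cross 180°.
Total crossings: 0.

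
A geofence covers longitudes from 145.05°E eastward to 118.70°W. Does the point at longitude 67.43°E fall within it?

No

Band width going east from +145.05° to -118.70°: ((-118.70 − 145.05) mod 360) = 96.25°.
Offset of +67.43° east of the west edge: ((67.43 − 145.05) mod 360) = 282.38°.
282.38° > 96.25° ⇒ outside.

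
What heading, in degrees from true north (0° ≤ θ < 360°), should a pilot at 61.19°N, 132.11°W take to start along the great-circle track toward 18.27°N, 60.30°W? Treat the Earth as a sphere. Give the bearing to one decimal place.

96.9°

Δλ = -60.30 − -132.11 = 71.81°.
θ = atan2( sin Δλ · cos φ₂ , cos φ₁ · sin φ₂ − sin φ₁ · cos φ₂ · cos Δλ )
  = atan2(0.90214, -0.10867) = 96.868° → normalised to [0°, 360°): 96.868°.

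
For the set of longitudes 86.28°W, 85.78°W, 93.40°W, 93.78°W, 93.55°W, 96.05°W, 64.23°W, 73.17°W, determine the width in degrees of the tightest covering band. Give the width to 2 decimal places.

Sort the longitudes: -96.05°, -93.78°, -93.55°, -93.40°, -86.28°, -85.78°, -73.17°, -64.23°.
Eastward gaps between consecutive values (wrapping around): 2.27°, 0.23°, 0.15°, 7.12°, 0.50°, 12.61°, 8.94°, 328.18°.
Largest gap = 328.18° ⇒ minimal covering band is its complement: 360° − 328.18° = 31.82°.
Band runs from -96.05° eastward to -64.23°.

31.82°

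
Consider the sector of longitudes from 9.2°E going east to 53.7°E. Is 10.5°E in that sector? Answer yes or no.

Band width going east from +9.2° to +53.7°: ((53.7 − 9.2) mod 360) = 44.5°.
Offset of +10.5° east of the west edge: ((10.5 − 9.2) mod 360) = 1.3°.
1.3° ≤ 44.5° ⇒ inside.

Yes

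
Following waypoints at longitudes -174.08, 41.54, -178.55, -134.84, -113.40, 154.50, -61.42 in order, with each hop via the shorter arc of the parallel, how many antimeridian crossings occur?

Leg 1: -174.08° → +41.54°, shortest Δλ = -144.38° (west) — crosses 180°.
Leg 2: +41.54° → -178.55°, shortest Δλ = 139.91° (east) — crosses 180°.
Leg 3: -178.55° → -134.84°, shortest Δλ = 43.71° (east) — does not cross 180°.
Leg 4: -134.84° → -113.40°, shortest Δλ = 21.44° (east) — does not cross 180°.
Leg 5: -113.40° → +154.50°, shortest Δλ = -92.1° (west) — crosses 180°.
Leg 6: +154.50° → -61.42°, shortest Δλ = 144.08° (east) — crosses 180°.
Total crossings: 4.

4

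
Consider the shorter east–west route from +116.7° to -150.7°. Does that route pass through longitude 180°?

Yes

Naïve |-150.7 − 116.7| = 267.4° > 180°, so the shorter arc goes the other way round — across 180°.
Signed shortest Δλ = ((-150.7 − 116.7 + 180) mod 360) − 180 = 92.6°.
Going east by 92.6° from +116.7° passes through 180° before reaching -150.7°.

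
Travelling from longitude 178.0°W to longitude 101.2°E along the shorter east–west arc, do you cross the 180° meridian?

Yes

Naïve |101.2 − -178.0| = 279.2° > 180°, so the shorter arc goes the other way round — across 180°.
Signed shortest Δλ = ((101.2 − -178.0 + 180) mod 360) − 180 = -80.8°.
Going west by 80.8° from -178.0° passes through 180° before reaching +101.2°.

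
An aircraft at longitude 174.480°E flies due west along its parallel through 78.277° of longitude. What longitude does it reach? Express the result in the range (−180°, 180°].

96.203°E

Start at +174.480°; shift −78.277° → +96.203°.
+96.203° already lies in (−180°, 180°].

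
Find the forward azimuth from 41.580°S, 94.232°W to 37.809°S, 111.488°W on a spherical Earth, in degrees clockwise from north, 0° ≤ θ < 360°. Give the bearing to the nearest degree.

280°

Δλ = -111.488 − -94.232 = -17.256°.
θ = atan2( sin Δλ · cos φ₂ , cos φ₁ · sin φ₂ − sin φ₁ · cos φ₂ · cos Δλ )
  = atan2(-0.23436, 0.04217) = -79.800° → normalised to [0°, 360°): 280.200°.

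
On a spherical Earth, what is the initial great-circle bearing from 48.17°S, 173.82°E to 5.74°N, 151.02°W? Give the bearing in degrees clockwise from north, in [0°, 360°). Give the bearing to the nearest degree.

Δλ = -151.02 − 173.82 = -324.84°; wrapped into (−180°, 180°]: 35.16°.
θ = atan2( sin Δλ · cos φ₂ , cos φ₁ · sin φ₂ − sin φ₁ · cos φ₂ · cos Δλ )
  = atan2(0.57297, 0.67282) = 40.418° → normalised to [0°, 360°): 40.418°.

40°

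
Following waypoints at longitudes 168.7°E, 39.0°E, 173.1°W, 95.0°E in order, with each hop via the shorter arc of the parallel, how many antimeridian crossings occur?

Leg 1: +168.7° → +39.0°, shortest Δλ = -129.7° (west) — does not cross 180°.
Leg 2: +39.0° → -173.1°, shortest Δλ = 147.9° (east) — crosses 180°.
Leg 3: -173.1° → +95.0°, shortest Δλ = -91.9° (west) — crosses 180°.
Total crossings: 2.

2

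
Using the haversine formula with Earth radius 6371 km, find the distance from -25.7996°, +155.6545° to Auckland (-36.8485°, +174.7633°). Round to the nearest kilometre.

Δλ = 174.7633 − 155.6545 = 19.1088°.
Δφ = -36.8485 − -25.7996 = -11.0489°.
a = sin²(Δφ/2) + cos φ₁ · cos φ₂ · sin²(Δλ/2) = 0.029117.
c = 2·atan2(√a, √(1−a)) = 0.34295 rad → d = 6371·c ≈ 2184.95 km.

2185 km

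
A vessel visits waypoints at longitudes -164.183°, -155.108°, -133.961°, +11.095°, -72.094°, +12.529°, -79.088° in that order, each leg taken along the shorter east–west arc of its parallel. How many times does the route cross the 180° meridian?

Leg 1: -164.183° → -155.108°, shortest Δλ = 9.075° (east) — does not cross 180°.
Leg 2: -155.108° → -133.961°, shortest Δλ = 21.147° (east) — does not cross 180°.
Leg 3: -133.961° → +11.095°, shortest Δλ = 145.056° (east) — does not cross 180°.
Leg 4: +11.095° → -72.094°, shortest Δλ = -83.189° (west) — does not cross 180°.
Leg 5: -72.094° → +12.529°, shortest Δλ = 84.623° (east) — does not cross 180°.
Leg 6: +12.529° → -79.088°, shortest Δλ = -91.617° (west) — does not cross 180°.
Total crossings: 0.

0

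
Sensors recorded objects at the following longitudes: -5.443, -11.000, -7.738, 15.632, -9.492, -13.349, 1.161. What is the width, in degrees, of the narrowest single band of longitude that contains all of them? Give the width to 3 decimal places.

Sort the longitudes: -13.349°, -11.000°, -9.492°, -7.738°, -5.443°, +1.161°, +15.632°.
Eastward gaps between consecutive values (wrapping around): 2.349°, 1.508°, 1.754°, 2.295°, 6.604°, 14.471°, 331.019°.
Largest gap = 331.019° ⇒ minimal covering band is its complement: 360° − 331.019° = 28.981°.
Band runs from -13.349° eastward to +15.632°.

28.981°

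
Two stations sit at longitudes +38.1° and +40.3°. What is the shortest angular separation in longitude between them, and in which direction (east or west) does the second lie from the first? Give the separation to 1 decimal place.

2.2° east

Raw difference: 40.3 − 38.1 = 2.2°.
Normalise into (−180°, 180°]: 2.2° stays 2.2°.
Positive ⇒ the second point lies to the east; separation 2.2°.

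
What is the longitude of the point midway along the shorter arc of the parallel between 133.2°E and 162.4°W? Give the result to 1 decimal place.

Signed shortest Δλ from +133.2° to -162.4° is +64.4°.
Midpoint longitude = +133.2° + (+64.4°)/2 = +133.2° + 32.2° = +165.4°.
(The naïve average (+133.2 + -162.4)/2 = -14.6° is on the wrong side of the globe.)

165.4°E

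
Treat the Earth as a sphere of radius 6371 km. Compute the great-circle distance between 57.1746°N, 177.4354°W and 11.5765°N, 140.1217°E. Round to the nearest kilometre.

6217 km

Δλ = 140.1217 − -177.4354 = 317.5571°; wrapped into (−180°, 180°]: -42.4429°.
Δφ = 11.5765 − 57.1746 = -45.5981°.
a = sin²(Δφ/2) + cos φ₁ · cos φ₂ · sin²(Δλ/2) = 0.219738.
c = 2·atan2(√a, √(1−a)) = 0.97578 rad → d = 6371·c ≈ 6216.68 km.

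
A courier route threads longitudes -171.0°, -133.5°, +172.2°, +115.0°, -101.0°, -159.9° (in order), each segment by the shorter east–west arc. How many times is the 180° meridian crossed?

Leg 1: -171.0° → -133.5°, shortest Δλ = 37.5° (east) — does not cross 180°.
Leg 2: -133.5° → +172.2°, shortest Δλ = -54.3° (west) — crosses 180°.
Leg 3: +172.2° → +115.0°, shortest Δλ = -57.2° (west) — does not cross 180°.
Leg 4: +115.0° → -101.0°, shortest Δλ = 144.0° (east) — crosses 180°.
Leg 5: -101.0° → -159.9°, shortest Δλ = -58.9° (west) — does not cross 180°.
Total crossings: 2.

2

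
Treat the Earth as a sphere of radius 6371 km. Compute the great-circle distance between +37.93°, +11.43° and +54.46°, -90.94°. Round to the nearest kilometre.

Δλ = -90.94 − 11.43 = -102.37°.
Δφ = 54.46 − 37.93 = 16.53°.
a = sin²(Δφ/2) + cos φ₁ · cos φ₂ · sin²(Δλ/2) = 0.299016.
c = 2·atan2(√a, √(1−a)) = 1.15713 rad → d = 6371·c ≈ 7372.09 km.

7372 km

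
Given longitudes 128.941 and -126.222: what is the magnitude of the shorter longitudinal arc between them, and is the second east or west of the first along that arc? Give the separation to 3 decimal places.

104.837° east

Raw difference: -126.222 − 128.941 = -255.163°.
Normalise into (−180°, 180°]: -255.163° + 360° = 104.837°.
Positive ⇒ the second point lies to the east; separation 104.837°.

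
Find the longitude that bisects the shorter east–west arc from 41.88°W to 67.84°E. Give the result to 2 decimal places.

12.98°E

Signed shortest Δλ from -41.88° to +67.84° is +109.72°.
Midpoint longitude = -41.88° + (+109.72°)/2 = -41.88° + 54.86° = +12.98°.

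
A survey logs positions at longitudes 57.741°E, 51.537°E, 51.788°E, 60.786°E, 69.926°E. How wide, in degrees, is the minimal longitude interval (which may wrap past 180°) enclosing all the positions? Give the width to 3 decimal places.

18.389°

Sort the longitudes: +51.537°, +51.788°, +57.741°, +60.786°, +69.926°.
Eastward gaps between consecutive values (wrapping around): 0.251°, 5.953°, 3.045°, 9.140°, 341.611°.
Largest gap = 341.611° ⇒ minimal covering band is its complement: 360° − 341.611° = 18.389°.
Band runs from +51.537° eastward to +69.926°.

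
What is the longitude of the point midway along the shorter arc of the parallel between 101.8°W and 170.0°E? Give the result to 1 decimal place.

145.9°W

Signed shortest Δλ from -101.8° to +170.0° is -88.2°.
Midpoint longitude = -101.8° + (-88.2°)/2 = -101.8° − 44.1° = -145.9°.
(The naïve average (-101.8 + +170.0)/2 = 34.1° is on the wrong side of the globe.)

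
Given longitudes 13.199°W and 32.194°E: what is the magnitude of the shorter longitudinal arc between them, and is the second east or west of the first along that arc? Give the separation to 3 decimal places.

Raw difference: 32.194 − -13.199 = 45.393°.
Normalise into (−180°, 180°]: 45.393° stays 45.393°.
Positive ⇒ the second point lies to the east; separation 45.393°.

45.393° east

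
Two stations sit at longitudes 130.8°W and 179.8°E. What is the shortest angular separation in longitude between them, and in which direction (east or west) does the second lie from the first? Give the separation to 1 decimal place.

49.4° west

Raw difference: 179.8 − -130.8 = 310.6°.
Normalise into (−180°, 180°]: 310.6° − 360° = -49.4°.
Negative ⇒ the second point lies to the west; separation 49.4°.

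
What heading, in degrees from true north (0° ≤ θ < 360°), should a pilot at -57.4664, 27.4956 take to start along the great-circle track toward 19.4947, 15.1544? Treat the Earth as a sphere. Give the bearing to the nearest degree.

Δλ = 15.1544 − 27.4956 = -12.3412°.
θ = atan2( sin Δλ · cos φ₂ , cos φ₁ · sin φ₂ − sin φ₁ · cos φ₂ · cos Δλ )
  = atan2(-0.20148, 0.95585) = -11.903° → normalised to [0°, 360°): 348.097°.

348°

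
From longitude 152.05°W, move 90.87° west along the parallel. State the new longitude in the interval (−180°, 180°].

Start at -152.05°; shift −90.87° → -242.92°.
-242.92° lies outside (−180°, 180°]; add 360° → +117.08°.

117.08°E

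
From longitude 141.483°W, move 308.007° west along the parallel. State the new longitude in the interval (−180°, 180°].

89.490°W

Start at -141.483°; shift −308.007° → -449.490°.
-449.490° lies outside (−180°, 180°]; add 360° → -89.490°.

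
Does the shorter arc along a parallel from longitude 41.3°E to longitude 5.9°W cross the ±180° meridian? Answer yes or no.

Signed shortest Δλ = ((-5.9 − 41.3 + 180) mod 360) − 180 = -47.2°.
Going west by 47.2° from +41.3° reaches -5.9° without touching 180°.

No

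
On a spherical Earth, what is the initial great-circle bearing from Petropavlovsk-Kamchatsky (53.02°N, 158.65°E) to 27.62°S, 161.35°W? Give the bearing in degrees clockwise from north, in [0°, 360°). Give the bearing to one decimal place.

Δλ = -161.35 − 158.65 = -320.00°; wrapped into (−180°, 180°]: 40.00°.
θ = atan2( sin Δλ · cos φ₂ , cos φ₁ · sin φ₂ − sin φ₁ · cos φ₂ · cos Δλ )
  = atan2(0.56954, -0.82109) = 145.253° → normalised to [0°, 360°): 145.253°.

145.3°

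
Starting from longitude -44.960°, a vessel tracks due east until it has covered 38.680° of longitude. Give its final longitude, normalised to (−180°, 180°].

Start at -44.960°; shift +38.680° → -6.280°.
-6.280° already lies in (−180°, 180°].

-6.280°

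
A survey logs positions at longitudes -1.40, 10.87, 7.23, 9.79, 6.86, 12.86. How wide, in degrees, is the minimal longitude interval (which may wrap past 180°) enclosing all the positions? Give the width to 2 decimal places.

Sort the longitudes: -1.40°, +6.86°, +7.23°, +9.79°, +10.87°, +12.86°.
Eastward gaps between consecutive values (wrapping around): 8.26°, 0.37°, 2.56°, 1.08°, 1.99°, 345.74°.
Largest gap = 345.74° ⇒ minimal covering band is its complement: 360° − 345.74° = 14.26°.
Band runs from -1.40° eastward to +12.86°.

14.26°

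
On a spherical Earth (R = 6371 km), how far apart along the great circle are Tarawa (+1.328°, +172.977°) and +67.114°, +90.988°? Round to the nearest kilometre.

Δλ = 90.988 − 172.977 = -81.989°.
Δφ = 67.114 − 1.328 = 65.786°.
a = sin²(Δφ/2) + cos φ₁ · cos φ₂ · sin²(Δλ/2) = 0.462232.
c = 2·atan2(√a, √(1−a)) = 1.49519 rad → d = 6371·c ≈ 9525.85 km.

9526 km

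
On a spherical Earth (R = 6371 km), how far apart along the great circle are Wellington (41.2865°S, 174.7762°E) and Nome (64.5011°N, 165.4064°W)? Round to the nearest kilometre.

11890 km

Δλ = -165.4064 − 174.7762 = -340.1826°; wrapped into (−180°, 180°]: 19.8174°.
Δφ = 64.5011 − -41.2865 = 105.7876°.
a = sin²(Δφ/2) + cos φ₁ · cos φ₂ · sin²(Δλ/2) = 0.645615.
c = 2·atan2(√a, √(1−a)) = 1.86631 rad → d = 6371·c ≈ 11890.25 km.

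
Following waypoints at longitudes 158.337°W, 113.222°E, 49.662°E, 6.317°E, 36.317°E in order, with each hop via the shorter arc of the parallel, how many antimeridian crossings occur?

Leg 1: -158.337° → +113.222°, shortest Δλ = -88.441° (west) — crosses 180°.
Leg 2: +113.222° → +49.662°, shortest Δλ = -63.56° (west) — does not cross 180°.
Leg 3: +49.662° → +6.317°, shortest Δλ = -43.345° (west) — does not cross 180°.
Leg 4: +6.317° → +36.317°, shortest Δλ = 30.0° (east) — does not cross 180°.
Total crossings: 1.

1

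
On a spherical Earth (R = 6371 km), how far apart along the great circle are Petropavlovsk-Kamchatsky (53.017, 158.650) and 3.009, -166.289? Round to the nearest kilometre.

6421 km

Δλ = -166.289 − 158.650 = -324.939°; wrapped into (−180°, 180°]: 35.061°.
Δφ = 3.009 − 53.017 = -50.008°.
a = sin²(Δφ/2) + cos φ₁ · cos φ₂ · sin²(Δλ/2) = 0.233165.
c = 2·atan2(√a, √(1−a)) = 1.00786 rad → d = 6371·c ≈ 6421.09 km.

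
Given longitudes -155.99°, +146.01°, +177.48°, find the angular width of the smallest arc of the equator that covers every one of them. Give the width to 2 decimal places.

Sort the longitudes: -155.99°, +146.01°, +177.48°.
Eastward gaps between consecutive values (wrapping around): 302.00°, 31.47°, 26.53°.
Largest gap = 302.00° ⇒ minimal covering band is its complement: 360° − 302.00° = 58.00°.
Band runs from +146.01° eastward to -155.99°, crossing the antimeridian.

58.00°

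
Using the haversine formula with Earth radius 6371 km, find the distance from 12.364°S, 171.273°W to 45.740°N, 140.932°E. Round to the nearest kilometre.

Δλ = 140.932 − -171.273 = 312.205°; wrapped into (−180°, 180°]: -47.795°.
Δφ = 45.740 − -12.364 = 58.104°.
a = sin²(Δφ/2) + cos φ₁ · cos φ₂ · sin²(Δλ/2) = 0.347687.
c = 2·atan2(√a, √(1−a)) = 1.26125 rad → d = 6371·c ≈ 8035.43 km.

8035 km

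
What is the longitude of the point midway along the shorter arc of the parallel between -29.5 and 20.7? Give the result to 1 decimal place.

-4.4°

Signed shortest Δλ from -29.5° to +20.7° is +50.2°.
Midpoint longitude = -29.5° + (+50.2°)/2 = -29.5° + 25.1° = -4.4°.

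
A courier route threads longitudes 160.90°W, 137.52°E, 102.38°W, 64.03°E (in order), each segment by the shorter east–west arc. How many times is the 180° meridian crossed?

Leg 1: -160.90° → +137.52°, shortest Δλ = -61.58° (west) — crosses 180°.
Leg 2: +137.52° → -102.38°, shortest Δλ = 120.1° (east) — crosses 180°.
Leg 3: -102.38° → +64.03°, shortest Δλ = 166.41° (east) — does not cross 180°.
Total crossings: 2.

2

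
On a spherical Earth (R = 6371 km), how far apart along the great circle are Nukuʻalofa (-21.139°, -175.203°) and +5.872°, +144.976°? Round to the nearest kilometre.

5281 km

Δλ = 144.976 − -175.203 = 320.179°; wrapped into (−180°, 180°]: -39.821°.
Δφ = 5.872 − -21.139 = 27.011°.
a = sin²(Δφ/2) + cos φ₁ · cos φ₂ · sin²(Δλ/2) = 0.162144.
c = 2·atan2(√a, √(1−a)) = 0.82887 rad → d = 6371·c ≈ 5280.71 km.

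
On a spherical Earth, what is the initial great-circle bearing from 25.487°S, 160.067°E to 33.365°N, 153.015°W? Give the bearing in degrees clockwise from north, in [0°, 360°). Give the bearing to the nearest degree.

39°

Δλ = -153.015 − 160.067 = -313.082°; wrapped into (−180°, 180°]: 46.918°.
θ = atan2( sin Δλ · cos φ₂ , cos φ₁ · sin φ₂ − sin φ₁ · cos φ₂ · cos Δλ )
  = atan2(0.61000, 0.74192) = 39.427° → normalised to [0°, 360°): 39.427°.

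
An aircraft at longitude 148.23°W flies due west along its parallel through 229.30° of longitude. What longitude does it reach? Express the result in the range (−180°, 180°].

Start at -148.23°; shift −229.30° → -377.53°.
-377.53° lies outside (−180°, 180°]; add 360° → -17.53°.

17.53°W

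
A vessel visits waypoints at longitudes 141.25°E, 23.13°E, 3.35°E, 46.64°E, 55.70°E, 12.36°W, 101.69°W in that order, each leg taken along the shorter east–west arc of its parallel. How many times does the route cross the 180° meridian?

0

Leg 1: +141.25° → +23.13°, shortest Δλ = -118.12° (west) — does not cross 180°.
Leg 2: +23.13° → +3.35°, shortest Δλ = -19.78° (west) — does not cross 180°.
Leg 3: +3.35° → +46.64°, shortest Δλ = 43.29° (east) — does not cross 180°.
Leg 4: +46.64° → +55.70°, shortest Δλ = 9.06° (east) — does not cross 180°.
Leg 5: +55.70° → -12.36°, shortest Δλ = -68.06° (west) — does not cross 180°.
Leg 6: -12.36° → -101.69°, shortest Δλ = -89.33° (west) — does not cross 180°.
Total crossings: 0.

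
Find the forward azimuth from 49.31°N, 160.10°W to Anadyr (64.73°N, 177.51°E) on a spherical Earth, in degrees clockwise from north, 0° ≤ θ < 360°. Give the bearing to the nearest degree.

331°

Δλ = 177.51 − -160.10 = 337.61°; wrapped into (−180°, 180°]: -22.39°.
θ = atan2( sin Δλ · cos φ₂ , cos φ₁ · sin φ₂ − sin φ₁ · cos φ₂ · cos Δλ )
  = atan2(-0.16260, 0.29029) = -29.255° → normalised to [0°, 360°): 330.745°.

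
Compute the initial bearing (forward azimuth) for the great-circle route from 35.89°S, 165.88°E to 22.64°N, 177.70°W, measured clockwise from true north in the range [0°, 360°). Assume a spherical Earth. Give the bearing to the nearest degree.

17°

Δλ = -177.70 − 165.88 = -343.58°; wrapped into (−180°, 180°]: 16.42°.
θ = atan2( sin Δλ · cos φ₂ , cos φ₁ · sin φ₂ − sin φ₁ · cos φ₂ · cos Δλ )
  = atan2(0.26089, 0.83085) = 17.433° → normalised to [0°, 360°): 17.433°.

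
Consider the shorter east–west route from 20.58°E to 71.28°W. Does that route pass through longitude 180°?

No

Signed shortest Δλ = ((-71.28 − 20.58 + 180) mod 360) − 180 = -91.86°.
Going west by 91.86° from +20.58° reaches -71.28° without touching 180°.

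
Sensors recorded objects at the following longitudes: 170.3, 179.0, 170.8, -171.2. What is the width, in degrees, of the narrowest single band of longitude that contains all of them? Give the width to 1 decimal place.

Sort the longitudes: -171.2°, +170.3°, +170.8°, +179.0°.
Eastward gaps between consecutive values (wrapping around): 341.5°, 0.5°, 8.2°, 9.8°.
Largest gap = 341.5° ⇒ minimal covering band is its complement: 360° − 341.5° = 18.5°.
Band runs from +170.3° eastward to -171.2°, crossing the antimeridian.

18.5°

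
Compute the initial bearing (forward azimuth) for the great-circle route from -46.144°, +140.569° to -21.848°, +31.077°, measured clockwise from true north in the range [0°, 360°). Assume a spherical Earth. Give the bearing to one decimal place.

241.2°

Δλ = 31.077 − 140.569 = -109.492°.
θ = atan2( sin Δλ · cos φ₂ , cos φ₁ · sin φ₂ − sin φ₁ · cos φ₂ · cos Δλ )
  = atan2(-0.87498, -0.48117) = -118.807° → normalised to [0°, 360°): 241.193°.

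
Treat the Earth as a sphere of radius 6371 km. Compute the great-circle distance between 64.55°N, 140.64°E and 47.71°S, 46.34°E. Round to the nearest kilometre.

14856 km

Δλ = 46.34 − 140.64 = -94.30°.
Δφ = -47.71 − 64.55 = -112.26°.
a = sin²(Δφ/2) + cos φ₁ · cos φ₂ · sin²(Δλ/2) = 0.844822.
c = 2·atan2(√a, √(1−a)) = 2.33179 rad → d = 6371·c ≈ 14855.86 km.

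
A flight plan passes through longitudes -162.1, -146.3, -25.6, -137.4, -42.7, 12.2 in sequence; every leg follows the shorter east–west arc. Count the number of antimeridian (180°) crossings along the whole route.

0

Leg 1: -162.1° → -146.3°, shortest Δλ = 15.8° (east) — does not cross 180°.
Leg 2: -146.3° → -25.6°, shortest Δλ = 120.7° (east) — does not cross 180°.
Leg 3: -25.6° → -137.4°, shortest Δλ = -111.8° (west) — does not cross 180°.
Leg 4: -137.4° → -42.7°, shortest Δλ = 94.7° (east) — does not cross 180°.
Leg 5: -42.7° → +12.2°, shortest Δλ = 54.9° (east) — does not cross 180°.
Total crossings: 0.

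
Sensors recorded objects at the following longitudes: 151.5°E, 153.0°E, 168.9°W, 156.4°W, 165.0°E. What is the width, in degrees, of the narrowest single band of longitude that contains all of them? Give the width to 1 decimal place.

52.1°

Sort the longitudes: -168.9°, -156.4°, +151.5°, +153.0°, +165.0°.
Eastward gaps between consecutive values (wrapping around): 12.5°, 307.9°, 1.5°, 12.0°, 26.1°.
Largest gap = 307.9° ⇒ minimal covering band is its complement: 360° − 307.9° = 52.1°.
Band runs from +151.5° eastward to -156.4°, crossing the antimeridian.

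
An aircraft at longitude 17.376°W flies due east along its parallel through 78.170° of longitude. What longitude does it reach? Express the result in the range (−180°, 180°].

Start at -17.376°; shift +78.170° → +60.794°.
+60.794° already lies in (−180°, 180°].

60.794°E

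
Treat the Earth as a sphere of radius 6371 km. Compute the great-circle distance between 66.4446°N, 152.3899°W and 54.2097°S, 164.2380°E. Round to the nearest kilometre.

13900 km

Δλ = 164.2380 − -152.3899 = 316.6279°; wrapped into (−180°, 180°]: -43.3721°.
Δφ = -54.2097 − 66.4446 = -120.6543°.
a = sin²(Δφ/2) + cos φ₁ · cos φ₂ · sin²(Δλ/2) = 0.786841.
c = 2·atan2(√a, √(1−a)) = 2.18179 rad → d = 6371·c ≈ 13900.19 km.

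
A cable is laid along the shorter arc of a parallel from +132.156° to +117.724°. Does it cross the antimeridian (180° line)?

Signed shortest Δλ = ((117.724 − 132.156 + 180) mod 360) − 180 = -14.432°.
Going west by 14.432° from +132.156° reaches +117.724° without touching 180°.

No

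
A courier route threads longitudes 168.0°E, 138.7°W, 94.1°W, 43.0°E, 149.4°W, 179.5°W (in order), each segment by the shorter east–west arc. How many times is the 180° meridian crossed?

Leg 1: +168.0° → -138.7°, shortest Δλ = 53.3° (east) — crosses 180°.
Leg 2: -138.7° → -94.1°, shortest Δλ = 44.6° (east) — does not cross 180°.
Leg 3: -94.1° → +43.0°, shortest Δλ = 137.1° (east) — does not cross 180°.
Leg 4: +43.0° → -149.4°, shortest Δλ = 167.6° (east) — crosses 180°.
Leg 5: -149.4° → -179.5°, shortest Δλ = -30.1° (west) — does not cross 180°.
Total crossings: 2.

2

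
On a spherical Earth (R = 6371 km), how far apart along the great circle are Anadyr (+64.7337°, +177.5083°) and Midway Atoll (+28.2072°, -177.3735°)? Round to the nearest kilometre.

Δλ = -177.3735 − 177.5083 = -354.8818°; wrapped into (−180°, 180°]: 5.1182°.
Δφ = 28.2072 − 64.7337 = -36.5265°.
a = sin²(Δφ/2) + cos φ₁ · cos φ₂ · sin²(Δλ/2) = 0.098959.
c = 2·atan2(√a, √(1−a)) = 0.64002 rad → d = 6371·c ≈ 4077.59 km.

4078 km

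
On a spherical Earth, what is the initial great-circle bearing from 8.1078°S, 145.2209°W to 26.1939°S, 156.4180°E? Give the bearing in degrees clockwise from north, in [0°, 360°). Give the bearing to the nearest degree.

Δλ = 156.4180 − -145.2209 = 301.6389°; wrapped into (−180°, 180°]: -58.3611°.
θ = atan2( sin Δλ · cos φ₂ , cos φ₁ · sin φ₂ − sin φ₁ · cos φ₂ · cos Δλ )
  = atan2(-0.76394, -0.37061) = -115.880° → normalised to [0°, 360°): 244.120°.

244°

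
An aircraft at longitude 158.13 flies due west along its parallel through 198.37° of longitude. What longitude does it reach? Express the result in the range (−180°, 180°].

Start at +158.13°; shift −198.37° → -40.24°.
-40.24° already lies in (−180°, 180°].

-40.24°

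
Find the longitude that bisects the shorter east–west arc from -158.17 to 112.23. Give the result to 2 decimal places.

Signed shortest Δλ from -158.17° to +112.23° is -89.60°.
Midpoint longitude = -158.17° + (-89.60°)/2 = -158.17° − 44.80° = -202.97°.
Normalise into (−180°, 180°]: +157.03°.
(The naïve average (-158.17 + +112.23)/2 = -22.97° is on the wrong side of the globe.)

+157.03°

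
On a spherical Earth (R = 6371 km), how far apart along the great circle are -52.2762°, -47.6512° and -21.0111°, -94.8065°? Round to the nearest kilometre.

Δλ = -94.8065 − -47.6512 = -47.1553°.
Δφ = -21.0111 − -52.2762 = 31.2651°.
a = sin²(Δφ/2) + cos φ₁ · cos φ₂ · sin²(Δλ/2) = 0.163996.
c = 2·atan2(√a, √(1−a)) = 0.83388 rad → d = 6371·c ≈ 5312.65 km.

5313 km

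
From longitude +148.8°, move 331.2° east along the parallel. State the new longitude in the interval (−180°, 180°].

Start at +148.8°; shift +331.2° → +480.0°.
+480.0° lies outside (−180°, 180°]; subtract 360° → +120.0°.

+120.0°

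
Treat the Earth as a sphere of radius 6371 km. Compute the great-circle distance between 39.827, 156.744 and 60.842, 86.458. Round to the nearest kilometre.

5195 km

Δλ = 86.458 − 156.744 = -70.286°.
Δφ = 60.842 − 39.827 = 21.015°.
a = sin²(Δφ/2) + cos φ₁ · cos φ₂ · sin²(Δλ/2) = 0.157235.
c = 2·atan2(√a, √(1−a)) = 0.81547 rad → d = 6371·c ≈ 5195.33 km.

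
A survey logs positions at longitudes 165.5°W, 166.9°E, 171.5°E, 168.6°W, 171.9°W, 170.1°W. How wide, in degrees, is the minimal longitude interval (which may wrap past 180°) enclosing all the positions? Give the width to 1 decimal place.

Sort the longitudes: -171.9°, -170.1°, -168.6°, -165.5°, +166.9°, +171.5°.
Eastward gaps between consecutive values (wrapping around): 1.8°, 1.5°, 3.1°, 332.4°, 4.6°, 16.6°.
Largest gap = 332.4° ⇒ minimal covering band is its complement: 360° − 332.4° = 27.6°.
Band runs from +166.9° eastward to -165.5°, crossing the antimeridian.

27.6°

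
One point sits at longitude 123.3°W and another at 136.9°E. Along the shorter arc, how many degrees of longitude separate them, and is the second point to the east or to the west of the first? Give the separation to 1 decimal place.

Raw difference: 136.9 − -123.3 = 260.2°.
Normalise into (−180°, 180°]: 260.2° − 360° = -99.8°.
Negative ⇒ the second point lies to the west; separation 99.8°.

99.8° west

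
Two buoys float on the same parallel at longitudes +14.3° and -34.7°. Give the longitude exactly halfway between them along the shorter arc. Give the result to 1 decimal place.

-10.2°

Signed shortest Δλ from +14.3° to -34.7° is -49.0°.
Midpoint longitude = +14.3° + (-49.0°)/2 = +14.3° − 24.5° = -10.2°.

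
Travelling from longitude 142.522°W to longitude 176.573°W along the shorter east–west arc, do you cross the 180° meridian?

Signed shortest Δλ = ((-176.573 − -142.522 + 180) mod 360) − 180 = -34.051°.
Going west by 34.051° from -142.522° reaches -176.573° without touching 180°.

No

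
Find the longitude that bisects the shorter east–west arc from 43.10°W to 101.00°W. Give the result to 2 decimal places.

Signed shortest Δλ from -43.10° to -101.00° is -57.90°.
Midpoint longitude = -43.10° + (-57.90°)/2 = -43.10° − 28.95° = -72.05°.

72.05°W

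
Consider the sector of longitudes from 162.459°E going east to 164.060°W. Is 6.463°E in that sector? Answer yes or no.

No

Band width going east from +162.459° to -164.060°: ((-164.060 − 162.459) mod 360) = 33.481°.
Offset of +6.463° east of the west edge: ((6.463 − 162.459) mod 360) = 204.004°.
204.004° > 33.481° ⇒ outside.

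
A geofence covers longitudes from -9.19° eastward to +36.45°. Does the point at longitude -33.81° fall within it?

Band width going east from -9.19° to +36.45°: ((36.45 − -9.19) mod 360) = 45.64°.
Offset of -33.81° east of the west edge: ((-33.81 − -9.19) mod 360) = 335.38°.
335.38° > 45.64° ⇒ outside.

No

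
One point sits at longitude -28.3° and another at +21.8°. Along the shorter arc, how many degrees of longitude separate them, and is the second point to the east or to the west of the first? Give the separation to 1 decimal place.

50.1° east

Raw difference: 21.8 − -28.3 = 50.1°.
Normalise into (−180°, 180°]: 50.1° stays 50.1°.
Positive ⇒ the second point lies to the east; separation 50.1°.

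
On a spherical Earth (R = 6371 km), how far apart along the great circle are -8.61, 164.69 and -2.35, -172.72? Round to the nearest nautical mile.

Δλ = -172.72 − 164.69 = -337.41°; wrapped into (−180°, 180°]: 22.59°.
Δφ = -2.35 − -8.61 = 6.26°.
a = sin²(Δφ/2) + cos φ₁ · cos φ₂ · sin²(Δλ/2) = 0.040878.
c = 2·atan2(√a, √(1−a)) = 0.40718 rad → d = 6371·c ≈ 2594.12 km ≈ 1400.71 nmi.

1401 nmi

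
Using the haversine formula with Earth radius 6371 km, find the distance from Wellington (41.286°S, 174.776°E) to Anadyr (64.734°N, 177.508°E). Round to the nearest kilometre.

Δλ = 177.508 − 174.776 = 2.732°.
Δφ = 64.734 − -41.286 = 106.020°.
a = sin²(Δφ/2) + cos φ₁ · cos φ₂ · sin²(Δλ/2) = 0.638169.
c = 2·atan2(√a, √(1−a)) = 1.85078 rad → d = 6371·c ≈ 11791.30 km.

11791 km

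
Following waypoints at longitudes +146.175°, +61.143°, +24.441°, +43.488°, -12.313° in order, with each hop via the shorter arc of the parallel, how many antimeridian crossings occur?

0

Leg 1: +146.175° → +61.143°, shortest Δλ = -85.032° (west) — does not cross 180°.
Leg 2: +61.143° → +24.441°, shortest Δλ = -36.702° (west) — does not cross 180°.
Leg 3: +24.441° → +43.488°, shortest Δλ = 19.047° (east) — does not cross 180°.
Leg 4: +43.488° → -12.313°, shortest Δλ = -55.801° (west) — does not cross 180°.
Total crossings: 0.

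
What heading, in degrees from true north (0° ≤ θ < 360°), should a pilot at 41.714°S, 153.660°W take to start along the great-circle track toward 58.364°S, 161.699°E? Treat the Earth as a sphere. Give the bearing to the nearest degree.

Δλ = 161.699 − -153.660 = 315.359°; wrapped into (−180°, 180°]: -44.641°.
θ = atan2( sin Δλ · cos φ₂ , cos φ₁ · sin φ₂ − sin φ₁ · cos φ₂ · cos Δλ )
  = atan2(-0.36856, -0.38721) = -136.413° → normalised to [0°, 360°): 223.587°.

224°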